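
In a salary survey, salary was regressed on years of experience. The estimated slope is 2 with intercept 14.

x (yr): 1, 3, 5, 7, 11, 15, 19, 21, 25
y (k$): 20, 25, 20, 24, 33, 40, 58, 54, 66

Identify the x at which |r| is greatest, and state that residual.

x = 19, r = 6

x=1: ŷ = 14 + 2·1 = 16; r = 20 − 16 = 4
x=3: ŷ = 14 + 2·3 = 20; r = 25 − 20 = 5
x=5: ŷ = 14 + 2·5 = 24; r = 20 − 24 = -4
x=7: ŷ = 14 + 2·7 = 28; r = 24 − 28 = -4
x=11: ŷ = 14 + 2·11 = 36; r = 33 − 36 = -3
x=15: ŷ = 14 + 2·15 = 44; r = 40 − 44 = -4
x=19: ŷ = 14 + 2·19 = 52; r = 58 − 52 = 6
x=21: ŷ = 14 + 2·21 = 56; r = 54 − 56 = -2
x=25: ŷ = 14 + 2·25 = 64; r = 66 − 64 = 2
Largest |r| is 6 at x = 19, residual 6.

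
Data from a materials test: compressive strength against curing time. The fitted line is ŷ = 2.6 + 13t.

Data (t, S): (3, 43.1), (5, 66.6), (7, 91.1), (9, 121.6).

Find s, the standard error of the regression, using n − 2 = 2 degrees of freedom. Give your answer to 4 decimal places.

s = 2.5981

t=3: ŷ = 2.6 + 13·3 = 41.6; e = 43.1 − 41.6 = 1.5
t=5: ŷ = 2.6 + 13·5 = 67.6; e = 66.6 − 67.6 = -1
t=7: ŷ = 2.6 + 13·7 = 93.6; e = 91.1 − 93.6 = -2.5
t=9: ŷ = 2.6 + 13·9 = 119.6; e = 121.6 − 119.6 = 2
SSE = 2.25 + 1 + 6.25 + 4 = 13.5
s = √(13.5/2) = √6.75 ≈ 2.5981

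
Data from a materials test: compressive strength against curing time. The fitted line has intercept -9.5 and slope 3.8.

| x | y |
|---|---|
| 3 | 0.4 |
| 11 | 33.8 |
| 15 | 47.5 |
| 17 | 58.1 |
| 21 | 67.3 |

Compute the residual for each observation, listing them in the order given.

-1.5, 1.5, 0, 3, -3

x=3: ŷ = -9.5 + 3.8·3 = 1.9; r = 0.4 − 1.9 = -1.5
x=11: ŷ = -9.5 + 3.8·11 = 32.3; r = 33.8 − 32.3 = 1.5
x=15: ŷ = -9.5 + 3.8·15 = 47.5; r = 47.5 − 47.5 = 0
x=17: ŷ = -9.5 + 3.8·17 = 55.1; r = 58.1 − 55.1 = 3
x=21: ŷ = -9.5 + 3.8·21 = 70.3; r = 67.3 − 70.3 = -3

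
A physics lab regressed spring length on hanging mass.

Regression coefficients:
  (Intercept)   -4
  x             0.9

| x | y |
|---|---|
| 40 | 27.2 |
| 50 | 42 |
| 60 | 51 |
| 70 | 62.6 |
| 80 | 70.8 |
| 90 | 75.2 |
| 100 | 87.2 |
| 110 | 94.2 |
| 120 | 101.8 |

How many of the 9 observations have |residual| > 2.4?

3

x=40: ŷ = -4 + 0.9·40 = 32; e = 27.2 − 32 = -4.8
x=50: ŷ = -4 + 0.9·50 = 41; e = 42 − 41 = 1
x=60: ŷ = -4 + 0.9·60 = 50; e = 51 − 50 = 1
x=70: ŷ = -4 + 0.9·70 = 59; e = 62.6 − 59 = 3.6
x=80: ŷ = -4 + 0.9·80 = 68; e = 70.8 − 68 = 2.8
x=90: ŷ = -4 + 0.9·90 = 77; e = 75.2 − 77 = -1.8
x=100: ŷ = -4 + 0.9·100 = 86; e = 87.2 − 86 = 1.2
x=110: ŷ = -4 + 0.9·110 = 95; e = 94.2 − 95 = -0.8
x=120: ŷ = -4 + 0.9·120 = 104; e = 101.8 − 104 = -2.2
|e| > 2.4: x=40 (|e|=4.8), x=70 (|e|=3.6), x=80 (|e|=2.8) → 3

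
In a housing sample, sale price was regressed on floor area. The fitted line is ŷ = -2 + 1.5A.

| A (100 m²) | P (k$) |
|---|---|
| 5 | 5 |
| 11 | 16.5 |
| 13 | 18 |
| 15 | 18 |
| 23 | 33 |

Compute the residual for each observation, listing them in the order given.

A=5: ŷ = -2 + 1.5·5 = 5.5; e = 5 − 5.5 = -0.5
A=11: ŷ = -2 + 1.5·11 = 14.5; e = 16.5 − 14.5 = 2
A=13: ŷ = -2 + 1.5·13 = 17.5; e = 18 − 17.5 = 0.5
A=15: ŷ = -2 + 1.5·15 = 20.5; e = 18 − 20.5 = -2.5
A=23: ŷ = -2 + 1.5·23 = 32.5; e = 33 − 32.5 = 0.5

-0.5, 2, 0.5, -2.5, 0.5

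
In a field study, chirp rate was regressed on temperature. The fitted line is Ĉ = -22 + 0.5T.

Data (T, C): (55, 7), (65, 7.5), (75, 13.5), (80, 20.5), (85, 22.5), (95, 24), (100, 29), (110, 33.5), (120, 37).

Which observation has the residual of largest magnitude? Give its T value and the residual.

T = 65, r = -3

T=55: Ĉ = -22 + 0.5·55 = 5.5; r = 7 − 5.5 = 1.5
T=65: Ĉ = -22 + 0.5·65 = 10.5; r = 7.5 − 10.5 = -3
T=75: Ĉ = -22 + 0.5·75 = 15.5; r = 13.5 − 15.5 = -2
T=80: Ĉ = -22 + 0.5·80 = 18; r = 20.5 − 18 = 2.5
T=85: Ĉ = -22 + 0.5·85 = 20.5; r = 22.5 − 20.5 = 2
T=95: Ĉ = -22 + 0.5·95 = 25.5; r = 24 − 25.5 = -1.5
T=100: Ĉ = -22 + 0.5·100 = 28; r = 29 − 28 = 1
T=110: Ĉ = -22 + 0.5·110 = 33; r = 33.5 − 33 = 0.5
T=120: Ĉ = -22 + 0.5·120 = 38; r = 37 − 38 = -1
Largest |r| is 3 at T = 65, residual -3.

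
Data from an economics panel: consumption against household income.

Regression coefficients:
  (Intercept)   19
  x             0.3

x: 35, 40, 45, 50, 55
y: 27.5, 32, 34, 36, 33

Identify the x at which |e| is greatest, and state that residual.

x = 55, e = -2.5

x=35: ŷ = 19 + 0.3·35 = 29.5; e = 27.5 − 29.5 = -2
x=40: ŷ = 19 + 0.3·40 = 31; e = 32 − 31 = 1
x=45: ŷ = 19 + 0.3·45 = 32.5; e = 34 − 32.5 = 1.5
x=50: ŷ = 19 + 0.3·50 = 34; e = 36 − 34 = 2
x=55: ŷ = 19 + 0.3·55 = 35.5; e = 33 − 35.5 = -2.5
Largest |e| is 2.5 at x = 55, residual -2.5.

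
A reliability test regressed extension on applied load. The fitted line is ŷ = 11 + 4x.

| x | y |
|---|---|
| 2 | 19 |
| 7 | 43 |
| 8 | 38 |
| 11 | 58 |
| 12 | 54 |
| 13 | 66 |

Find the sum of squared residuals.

x=2: ŷ = 11 + 4·2 = 19; r = 19 − 19 = 0
x=7: ŷ = 11 + 4·7 = 39; r = 43 − 39 = 4
x=8: ŷ = 11 + 4·8 = 43; r = 38 − 43 = -5
x=11: ŷ = 11 + 4·11 = 55; r = 58 − 55 = 3
x=12: ŷ = 11 + 4·12 = 59; r = 54 − 59 = -5
x=13: ŷ = 11 + 4·13 = 63; r = 66 − 63 = 3
SSE = 0 + 16 + 25 + 9 + 25 + 9 = 84

SSE = 84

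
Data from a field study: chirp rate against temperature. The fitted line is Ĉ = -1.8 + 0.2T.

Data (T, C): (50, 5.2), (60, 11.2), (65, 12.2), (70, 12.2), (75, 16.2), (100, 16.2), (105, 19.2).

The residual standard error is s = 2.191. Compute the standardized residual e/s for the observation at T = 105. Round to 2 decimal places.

0.00

Ĉ = -1.8 + 0.2·105 = 19.2
e = 19.2 − 19.2 = 0
e/s = 0 / 2.191 = 0.00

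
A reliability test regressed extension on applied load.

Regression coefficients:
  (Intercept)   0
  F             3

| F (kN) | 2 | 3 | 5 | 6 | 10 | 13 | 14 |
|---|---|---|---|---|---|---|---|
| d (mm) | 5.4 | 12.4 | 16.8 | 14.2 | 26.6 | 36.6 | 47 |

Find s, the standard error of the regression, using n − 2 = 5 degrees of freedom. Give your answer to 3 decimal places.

s = 3.793

F=2: d̂ = 3·2 = 6; r = 5.4 − 6 = -0.6
F=3: d̂ = 3·3 = 9; r = 12.4 − 9 = 3.4
F=5: d̂ = 3·5 = 15; r = 16.8 − 15 = 1.8
F=6: d̂ = 3·6 = 18; r = 14.2 − 18 = -3.8
F=10: d̂ = 3·10 = 30; r = 26.6 − 30 = -3.4
F=13: d̂ = 3·13 = 39; r = 36.6 − 39 = -2.4
F=14: d̂ = 3·14 = 42; r = 47 − 42 = 5
SSE = 0.36 + 11.56 + 3.24 + 14.44 + 11.56 + 5.76 + 25 = 71.92
s = √(71.92/5) = √14.384 ≈ 3.793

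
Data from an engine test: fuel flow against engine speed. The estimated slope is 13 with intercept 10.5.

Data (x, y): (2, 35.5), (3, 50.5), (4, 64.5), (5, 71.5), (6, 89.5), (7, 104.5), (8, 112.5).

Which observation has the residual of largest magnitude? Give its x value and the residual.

x=2: ŷ = 10.5 + 13·2 = 36.5; e = 35.5 − 36.5 = -1
x=3: ŷ = 10.5 + 13·3 = 49.5; e = 50.5 − 49.5 = 1
x=4: ŷ = 10.5 + 13·4 = 62.5; e = 64.5 − 62.5 = 2
x=5: ŷ = 10.5 + 13·5 = 75.5; e = 71.5 − 75.5 = -4
x=6: ŷ = 10.5 + 13·6 = 88.5; e = 89.5 − 88.5 = 1
x=7: ŷ = 10.5 + 13·7 = 101.5; e = 104.5 − 101.5 = 3
x=8: ŷ = 10.5 + 13·8 = 114.5; e = 112.5 − 114.5 = -2
Largest |e| is 4 at x = 5, residual -4.

x = 5, e = -4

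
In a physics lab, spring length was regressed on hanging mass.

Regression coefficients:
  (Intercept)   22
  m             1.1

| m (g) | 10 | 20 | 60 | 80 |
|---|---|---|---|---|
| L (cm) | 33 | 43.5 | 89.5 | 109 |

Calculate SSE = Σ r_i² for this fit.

m=10: L̂ = 22 + 1.1·10 = 33; r = 33 − 33 = 0
m=20: L̂ = 22 + 1.1·20 = 44; r = 43.5 − 44 = -0.5
m=60: L̂ = 22 + 1.1·60 = 88; r = 89.5 − 88 = 1.5
m=80: L̂ = 22 + 1.1·80 = 110; r = 109 − 110 = -1
SSE = 0 + 0.25 + 2.25 + 1 = 3.5

SSE = 3.5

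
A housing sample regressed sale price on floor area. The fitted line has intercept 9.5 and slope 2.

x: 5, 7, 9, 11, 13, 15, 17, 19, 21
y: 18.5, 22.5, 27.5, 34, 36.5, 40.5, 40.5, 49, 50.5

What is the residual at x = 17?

r = -3

ŷ = 9.5 + 2·17 = 43.5
r = 40.5 − 43.5 = -3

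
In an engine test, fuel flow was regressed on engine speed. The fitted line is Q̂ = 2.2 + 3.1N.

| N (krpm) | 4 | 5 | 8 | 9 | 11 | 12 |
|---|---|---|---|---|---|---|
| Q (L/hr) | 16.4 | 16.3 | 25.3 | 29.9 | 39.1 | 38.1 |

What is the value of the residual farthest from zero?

r = 2.8

N=4: Q̂ = 2.2 + 3.1·4 = 14.6; r = 16.4 − 14.6 = 1.8
N=5: Q̂ = 2.2 + 3.1·5 = 17.7; r = 16.3 − 17.7 = -1.4
N=8: Q̂ = 2.2 + 3.1·8 = 27; r = 25.3 − 27 = -1.7
N=9: Q̂ = 2.2 + 3.1·9 = 30.1; r = 29.9 − 30.1 = -0.2
N=11: Q̂ = 2.2 + 3.1·11 = 36.3; r = 39.1 − 36.3 = 2.8
N=12: Q̂ = 2.2 + 3.1·12 = 39.4; r = 38.1 − 39.4 = -1.3
Largest |r| is 2.8 at N = 11, residual 2.8.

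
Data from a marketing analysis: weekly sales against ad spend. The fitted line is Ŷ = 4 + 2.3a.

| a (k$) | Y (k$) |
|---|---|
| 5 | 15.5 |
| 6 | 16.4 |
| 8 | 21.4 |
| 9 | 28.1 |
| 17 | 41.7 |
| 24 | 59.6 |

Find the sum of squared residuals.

a=5: Ŷ = 4 + 2.3·5 = 15.5; e = 15.5 − 15.5 = 0
a=6: Ŷ = 4 + 2.3·6 = 17.8; e = 16.4 − 17.8 = -1.4
a=8: Ŷ = 4 + 2.3·8 = 22.4; e = 21.4 − 22.4 = -1
a=9: Ŷ = 4 + 2.3·9 = 24.7; e = 28.1 − 24.7 = 3.4
a=17: Ŷ = 4 + 2.3·17 = 43.1; e = 41.7 − 43.1 = -1.4
a=24: Ŷ = 4 + 2.3·24 = 59.2; e = 59.6 − 59.2 = 0.4
SSE = 0 + 1.96 + 1 + 11.56 + 1.96 + 0.16 = 16.64

SSE = 16.64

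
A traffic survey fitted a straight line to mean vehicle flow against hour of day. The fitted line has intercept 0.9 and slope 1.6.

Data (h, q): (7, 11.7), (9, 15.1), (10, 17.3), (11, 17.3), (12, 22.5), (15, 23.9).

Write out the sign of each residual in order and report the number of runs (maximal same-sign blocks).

5 runs

h=7: q̂ = 0.9 + 1.6·7 = 12.1; e = 11.7 − 12.1 = -0.4
h=9: q̂ = 0.9 + 1.6·9 = 15.3; e = 15.1 − 15.3 = -0.2
h=10: q̂ = 0.9 + 1.6·10 = 16.9; e = 17.3 − 16.9 = 0.4
h=11: q̂ = 0.9 + 1.6·11 = 18.5; e = 17.3 − 18.5 = -1.2
h=12: q̂ = 0.9 + 1.6·12 = 20.1; e = 22.5 − 20.1 = 2.4
h=15: q̂ = 0.9 + 1.6·15 = 24.9; e = 23.9 − 24.9 = -1
Signs: − − + − + −
Runs: −×2, +×1, −×1, +×1, −×1 → 5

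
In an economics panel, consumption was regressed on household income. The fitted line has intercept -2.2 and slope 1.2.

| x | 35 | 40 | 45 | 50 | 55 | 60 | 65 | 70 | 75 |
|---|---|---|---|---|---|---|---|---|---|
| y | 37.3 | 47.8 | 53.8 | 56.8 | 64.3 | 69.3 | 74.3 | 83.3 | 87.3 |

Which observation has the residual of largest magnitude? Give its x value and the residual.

x = 35, e = -2.5

x=35: ŷ = -2.2 + 1.2·35 = 39.8; e = 37.3 − 39.8 = -2.5
x=40: ŷ = -2.2 + 1.2·40 = 45.8; e = 47.8 − 45.8 = 2
x=45: ŷ = -2.2 + 1.2·45 = 51.8; e = 53.8 − 51.8 = 2
x=50: ŷ = -2.2 + 1.2·50 = 57.8; e = 56.8 − 57.8 = -1
x=55: ŷ = -2.2 + 1.2·55 = 63.8; e = 64.3 − 63.8 = 0.5
x=60: ŷ = -2.2 + 1.2·60 = 69.8; e = 69.3 − 69.8 = -0.5
x=65: ŷ = -2.2 + 1.2·65 = 75.8; e = 74.3 − 75.8 = -1.5
x=70: ŷ = -2.2 + 1.2·70 = 81.8; e = 83.3 − 81.8 = 1.5
x=75: ŷ = -2.2 + 1.2·75 = 87.8; e = 87.3 − 87.8 = -0.5
Largest |e| is 2.5 at x = 35, residual -2.5.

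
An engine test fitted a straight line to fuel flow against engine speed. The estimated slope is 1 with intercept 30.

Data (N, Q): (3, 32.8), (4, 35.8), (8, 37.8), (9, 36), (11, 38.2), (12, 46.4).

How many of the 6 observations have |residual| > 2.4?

3

N=3: Q̂ = 30 + 3 = 33; r = 32.8 − 33 = -0.2
N=4: Q̂ = 30 + 4 = 34; r = 35.8 − 34 = 1.8
N=8: Q̂ = 30 + 8 = 38; r = 37.8 − 38 = -0.2
N=9: Q̂ = 30 + 9 = 39; r = 36 − 39 = -3
N=11: Q̂ = 30 + 11 = 41; r = 38.2 − 41 = -2.8
N=12: Q̂ = 30 + 12 = 42; r = 46.4 − 42 = 4.4
|r| > 2.4: N=9 (|r|=3), N=11 (|r|=2.8), N=12 (|r|=4.4) → 3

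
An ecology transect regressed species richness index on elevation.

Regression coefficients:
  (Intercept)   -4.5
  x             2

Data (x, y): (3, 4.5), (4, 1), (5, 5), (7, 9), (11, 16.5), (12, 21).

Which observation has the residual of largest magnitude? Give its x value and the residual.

x = 3, e = 3

x=3: ŷ = -4.5 + 2·3 = 1.5; e = 4.5 − 1.5 = 3
x=4: ŷ = -4.5 + 2·4 = 3.5; e = 1 − 3.5 = -2.5
x=5: ŷ = -4.5 + 2·5 = 5.5; e = 5 − 5.5 = -0.5
x=7: ŷ = -4.5 + 2·7 = 9.5; e = 9 − 9.5 = -0.5
x=11: ŷ = -4.5 + 2·11 = 17.5; e = 16.5 − 17.5 = -1
x=12: ŷ = -4.5 + 2·12 = 19.5; e = 21 − 19.5 = 1.5
Largest |e| is 3 at x = 3, residual 3.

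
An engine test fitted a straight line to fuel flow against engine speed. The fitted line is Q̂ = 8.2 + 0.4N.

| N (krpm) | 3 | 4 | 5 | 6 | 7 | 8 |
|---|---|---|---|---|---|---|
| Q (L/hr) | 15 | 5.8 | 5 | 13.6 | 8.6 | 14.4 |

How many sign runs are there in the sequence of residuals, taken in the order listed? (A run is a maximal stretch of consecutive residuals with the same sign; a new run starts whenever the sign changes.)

5 runs

N=3: Q̂ = 8.2 + 0.4·3 = 9.4; r = 15 − 9.4 = 5.6
N=4: Q̂ = 8.2 + 0.4·4 = 9.8; r = 5.8 − 9.8 = -4
N=5: Q̂ = 8.2 + 0.4·5 = 10.2; r = 5 − 10.2 = -5.2
N=6: Q̂ = 8.2 + 0.4·6 = 10.6; r = 13.6 − 10.6 = 3
N=7: Q̂ = 8.2 + 0.4·7 = 11; r = 8.6 − 11 = -2.4
N=8: Q̂ = 8.2 + 0.4·8 = 11.4; r = 14.4 − 11.4 = 3
Signs: + − − + − +
Runs: +×1, −×2, +×1, −×1, +×1 → 5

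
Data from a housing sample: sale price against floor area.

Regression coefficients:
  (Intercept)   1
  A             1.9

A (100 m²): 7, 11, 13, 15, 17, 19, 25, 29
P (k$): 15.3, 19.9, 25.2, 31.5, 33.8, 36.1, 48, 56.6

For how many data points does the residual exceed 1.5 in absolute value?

A=7: P̂ = 1 + 1.9·7 = 14.3; e = 15.3 − 14.3 = 1
A=11: P̂ = 1 + 1.9·11 = 21.9; e = 19.9 − 21.9 = -2
A=13: P̂ = 1 + 1.9·13 = 25.7; e = 25.2 − 25.7 = -0.5
A=15: P̂ = 1 + 1.9·15 = 29.5; e = 31.5 − 29.5 = 2
A=17: P̂ = 1 + 1.9·17 = 33.3; e = 33.8 − 33.3 = 0.5
A=19: P̂ = 1 + 1.9·19 = 37.1; e = 36.1 − 37.1 = -1
A=25: P̂ = 1 + 1.9·25 = 48.5; e = 48 − 48.5 = -0.5
A=29: P̂ = 1 + 1.9·29 = 56.1; e = 56.6 − 56.1 = 0.5
|e| > 1.5: A=11 (|e|=2), A=15 (|e|=2) → 2

2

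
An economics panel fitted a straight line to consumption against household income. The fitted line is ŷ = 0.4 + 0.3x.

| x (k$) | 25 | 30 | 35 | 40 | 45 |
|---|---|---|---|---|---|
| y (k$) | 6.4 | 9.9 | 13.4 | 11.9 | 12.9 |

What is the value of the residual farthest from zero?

x=25: ŷ = 0.4 + 0.3·25 = 7.9; e = 6.4 − 7.9 = -1.5
x=30: ŷ = 0.4 + 0.3·30 = 9.4; e = 9.9 − 9.4 = 0.5
x=35: ŷ = 0.4 + 0.3·35 = 10.9; e = 13.4 − 10.9 = 2.5
x=40: ŷ = 0.4 + 0.3·40 = 12.4; e = 11.9 − 12.4 = -0.5
x=45: ŷ = 0.4 + 0.3·45 = 13.9; e = 12.9 − 13.9 = -1
Largest |e| is 2.5 at x = 35, residual 2.5.

e = 2.5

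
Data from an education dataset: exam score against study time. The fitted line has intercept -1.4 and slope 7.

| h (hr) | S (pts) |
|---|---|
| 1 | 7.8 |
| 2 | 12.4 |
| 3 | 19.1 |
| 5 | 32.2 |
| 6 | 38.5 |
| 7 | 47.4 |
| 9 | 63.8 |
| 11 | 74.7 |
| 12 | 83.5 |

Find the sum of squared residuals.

h=1: Ŝ = -1.4 + 7·1 = 5.6; r = 7.8 − 5.6 = 2.2
h=2: Ŝ = -1.4 + 7·2 = 12.6; r = 12.4 − 12.6 = -0.2
h=3: Ŝ = -1.4 + 7·3 = 19.6; r = 19.1 − 19.6 = -0.5
h=5: Ŝ = -1.4 + 7·5 = 33.6; r = 32.2 − 33.6 = -1.4
h=6: Ŝ = -1.4 + 7·6 = 40.6; r = 38.5 − 40.6 = -2.1
h=7: Ŝ = -1.4 + 7·7 = 47.6; r = 47.4 − 47.6 = -0.2
h=9: Ŝ = -1.4 + 7·9 = 61.6; r = 63.8 − 61.6 = 2.2
h=11: Ŝ = -1.4 + 7·11 = 75.6; r = 74.7 − 75.6 = -0.9
h=12: Ŝ = -1.4 + 7·12 = 82.6; r = 83.5 − 82.6 = 0.9
SSE = 4.84 + 0.04 + 0.25 + 1.96 + 4.41 + 0.04 + 4.84 + 0.81 + 0.81 = 18

SSE = 18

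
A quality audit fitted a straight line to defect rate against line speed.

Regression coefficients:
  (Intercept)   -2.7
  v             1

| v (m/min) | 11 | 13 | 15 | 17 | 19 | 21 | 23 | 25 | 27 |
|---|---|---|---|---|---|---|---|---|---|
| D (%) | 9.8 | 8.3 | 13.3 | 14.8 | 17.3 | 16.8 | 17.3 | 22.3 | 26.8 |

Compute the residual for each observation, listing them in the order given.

v=11: ŷ = -2.7 + 11 = 8.3; e = 9.8 − 8.3 = 1.5
v=13: ŷ = -2.7 + 13 = 10.3; e = 8.3 − 10.3 = -2
v=15: ŷ = -2.7 + 15 = 12.3; e = 13.3 − 12.3 = 1
v=17: ŷ = -2.7 + 17 = 14.3; e = 14.8 − 14.3 = 0.5
v=19: ŷ = -2.7 + 19 = 16.3; e = 17.3 − 16.3 = 1
v=21: ŷ = -2.7 + 21 = 18.3; e = 16.8 − 18.3 = -1.5
v=23: ŷ = -2.7 + 23 = 20.3; e = 17.3 − 20.3 = -3
v=25: ŷ = -2.7 + 25 = 22.3; e = 22.3 − 22.3 = 0
v=27: ŷ = -2.7 + 27 = 24.3; e = 26.8 − 24.3 = 2.5

1.5, -2, 1, 0.5, 1, -1.5, -3, 0, 2.5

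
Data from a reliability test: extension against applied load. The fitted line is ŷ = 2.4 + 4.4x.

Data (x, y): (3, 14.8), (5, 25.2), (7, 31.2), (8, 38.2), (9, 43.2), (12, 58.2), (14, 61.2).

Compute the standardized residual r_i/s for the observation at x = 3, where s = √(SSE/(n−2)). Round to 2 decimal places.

-0.37

x=3: ŷ = 2.4 + 4.4·3 = 15.6; r = 14.8 − 15.6 = -0.8
x=5: ŷ = 2.4 + 4.4·5 = 24.4; r = 25.2 − 24.4 = 0.8
x=7: ŷ = 2.4 + 4.4·7 = 33.2; r = 31.2 − 33.2 = -2
x=8: ŷ = 2.4 + 4.4·8 = 37.6; r = 38.2 − 37.6 = 0.6
x=9: ŷ = 2.4 + 4.4·9 = 42; r = 43.2 − 42 = 1.2
x=12: ŷ = 2.4 + 4.4·12 = 55.2; r = 58.2 − 55.2 = 3
x=14: ŷ = 2.4 + 4.4·14 = 64; r = 61.2 − 64 = -2.8
SSE = 0.64 + 0.64 + 4 + 0.36 + 1.44 + 9 + 7.84 = 23.92
s = √(23.92/5) = 2.18724
r/s = -0.8 / 2.18724 = -0.37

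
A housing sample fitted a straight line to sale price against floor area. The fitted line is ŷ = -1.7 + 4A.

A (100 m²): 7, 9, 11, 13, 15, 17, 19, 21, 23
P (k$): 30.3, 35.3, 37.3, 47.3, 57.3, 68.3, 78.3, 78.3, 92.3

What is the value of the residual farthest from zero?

e = -5

A=7: ŷ = -1.7 + 4·7 = 26.3; e = 30.3 − 26.3 = 4
A=9: ŷ = -1.7 + 4·9 = 34.3; e = 35.3 − 34.3 = 1
A=11: ŷ = -1.7 + 4·11 = 42.3; e = 37.3 − 42.3 = -5
A=13: ŷ = -1.7 + 4·13 = 50.3; e = 47.3 − 50.3 = -3
A=15: ŷ = -1.7 + 4·15 = 58.3; e = 57.3 − 58.3 = -1
A=17: ŷ = -1.7 + 4·17 = 66.3; e = 68.3 − 66.3 = 2
A=19: ŷ = -1.7 + 4·19 = 74.3; e = 78.3 − 74.3 = 4
A=21: ŷ = -1.7 + 4·21 = 82.3; e = 78.3 − 82.3 = -4
A=23: ŷ = -1.7 + 4·23 = 90.3; e = 92.3 − 90.3 = 2
Largest |e| is 5 at A = 11, residual -5.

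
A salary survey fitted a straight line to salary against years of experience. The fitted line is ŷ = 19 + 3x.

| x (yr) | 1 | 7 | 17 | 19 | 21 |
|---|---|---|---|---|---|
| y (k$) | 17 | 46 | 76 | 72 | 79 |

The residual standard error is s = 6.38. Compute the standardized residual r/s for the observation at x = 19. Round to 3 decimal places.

-0.627

ŷ = 19 + 3·19 = 76
r = 72 − 76 = -4
r/s = -4 / 6.38 = -0.627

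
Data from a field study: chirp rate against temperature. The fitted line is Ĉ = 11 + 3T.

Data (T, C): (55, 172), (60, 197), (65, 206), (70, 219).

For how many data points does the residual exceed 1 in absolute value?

3

T=55: Ĉ = 11 + 3·55 = 176; e = 172 − 176 = -4
T=60: Ĉ = 11 + 3·60 = 191; e = 197 − 191 = 6
T=65: Ĉ = 11 + 3·65 = 206; e = 206 − 206 = 0
T=70: Ĉ = 11 + 3·70 = 221; e = 219 − 221 = -2
|e| > 1: T=55 (|e|=4), T=60 (|e|=6), T=70 (|e|=2) → 3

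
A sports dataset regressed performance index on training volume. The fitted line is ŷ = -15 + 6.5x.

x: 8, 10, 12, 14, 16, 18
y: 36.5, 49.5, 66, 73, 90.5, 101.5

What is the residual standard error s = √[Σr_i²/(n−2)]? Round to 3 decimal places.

s = 2.291

x=8: ŷ = -15 + 6.5·8 = 37; r = 36.5 − 37 = -0.5
x=10: ŷ = -15 + 6.5·10 = 50; r = 49.5 − 50 = -0.5
x=12: ŷ = -15 + 6.5·12 = 63; r = 66 − 63 = 3
x=14: ŷ = -15 + 6.5·14 = 76; r = 73 − 76 = -3
x=16: ŷ = -15 + 6.5·16 = 89; r = 90.5 − 89 = 1.5
x=18: ŷ = -15 + 6.5·18 = 102; r = 101.5 − 102 = -0.5
SSE = 0.25 + 0.25 + 9 + 9 + 2.25 + 0.25 = 21
s = √(21/4) = √5.25 ≈ 2.291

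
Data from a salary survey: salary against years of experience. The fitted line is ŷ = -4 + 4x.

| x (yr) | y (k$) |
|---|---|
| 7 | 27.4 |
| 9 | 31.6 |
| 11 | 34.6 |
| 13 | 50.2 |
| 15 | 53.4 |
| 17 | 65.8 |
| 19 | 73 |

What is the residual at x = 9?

r = -0.4

ŷ = -4 + 4·9 = 32
r = 31.6 − 32 = -0.4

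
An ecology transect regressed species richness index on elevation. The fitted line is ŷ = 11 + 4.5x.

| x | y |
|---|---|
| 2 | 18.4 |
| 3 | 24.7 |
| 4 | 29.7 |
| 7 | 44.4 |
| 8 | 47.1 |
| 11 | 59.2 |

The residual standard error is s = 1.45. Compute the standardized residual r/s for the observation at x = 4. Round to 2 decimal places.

ŷ = 11 + 4.5·4 = 29
r = 29.7 − 29 = 0.7
r/s = 0.7 / 1.45 = 0.48

0.48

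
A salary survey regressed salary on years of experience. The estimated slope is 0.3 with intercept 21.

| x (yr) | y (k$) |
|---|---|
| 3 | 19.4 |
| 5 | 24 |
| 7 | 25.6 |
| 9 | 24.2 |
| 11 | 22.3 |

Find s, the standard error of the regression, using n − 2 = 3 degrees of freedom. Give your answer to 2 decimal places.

x=3: ŷ = 21 + 0.3·3 = 21.9; e = 19.4 − 21.9 = -2.5
x=5: ŷ = 21 + 0.3·5 = 22.5; e = 24 − 22.5 = 1.5
x=7: ŷ = 21 + 0.3·7 = 23.1; e = 25.6 − 23.1 = 2.5
x=9: ŷ = 21 + 0.3·9 = 23.7; e = 24.2 − 23.7 = 0.5
x=11: ŷ = 21 + 0.3·11 = 24.3; e = 22.3 − 24.3 = -2
SSE = 6.25 + 2.25 + 6.25 + 0.25 + 4 = 19
s = √(19/3) = √6.33333 ≈ 2.52

s = 2.52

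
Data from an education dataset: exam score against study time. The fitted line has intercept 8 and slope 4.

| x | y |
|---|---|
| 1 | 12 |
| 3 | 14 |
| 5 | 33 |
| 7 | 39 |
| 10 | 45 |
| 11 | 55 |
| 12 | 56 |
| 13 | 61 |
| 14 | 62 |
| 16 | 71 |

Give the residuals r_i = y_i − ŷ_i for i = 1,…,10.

0, -6, 5, 3, -3, 3, 0, 1, -2, -1

x=1: ŷ = 8 + 4·1 = 12; r = 12 − 12 = 0
x=3: ŷ = 8 + 4·3 = 20; r = 14 − 20 = -6
x=5: ŷ = 8 + 4·5 = 28; r = 33 − 28 = 5
x=7: ŷ = 8 + 4·7 = 36; r = 39 − 36 = 3
x=10: ŷ = 8 + 4·10 = 48; r = 45 − 48 = -3
x=11: ŷ = 8 + 4·11 = 52; r = 55 − 52 = 3
x=12: ŷ = 8 + 4·12 = 56; r = 56 − 56 = 0
x=13: ŷ = 8 + 4·13 = 60; r = 61 − 60 = 1
x=14: ŷ = 8 + 4·14 = 64; r = 62 − 64 = -2
x=16: ŷ = 8 + 4·16 = 72; r = 71 − 72 = -1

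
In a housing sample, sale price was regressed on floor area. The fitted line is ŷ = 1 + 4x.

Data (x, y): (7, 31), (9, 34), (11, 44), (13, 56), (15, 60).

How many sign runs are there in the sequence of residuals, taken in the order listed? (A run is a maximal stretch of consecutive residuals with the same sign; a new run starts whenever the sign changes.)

x=7: ŷ = 1 + 4·7 = 29; r = 31 − 29 = 2
x=9: ŷ = 1 + 4·9 = 37; r = 34 − 37 = -3
x=11: ŷ = 1 + 4·11 = 45; r = 44 − 45 = -1
x=13: ŷ = 1 + 4·13 = 53; r = 56 − 53 = 3
x=15: ŷ = 1 + 4·15 = 61; r = 60 − 61 = -1
Signs: + − − + −
Runs: +×1, −×2, +×1, −×1 → 4

4 runs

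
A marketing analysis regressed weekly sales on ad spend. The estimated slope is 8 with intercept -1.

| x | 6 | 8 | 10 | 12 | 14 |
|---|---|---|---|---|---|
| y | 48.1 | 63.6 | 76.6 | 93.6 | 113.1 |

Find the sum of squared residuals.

SSE = 13.7

x=6: ŷ = -1 + 8·6 = 47; e = 48.1 − 47 = 1.1
x=8: ŷ = -1 + 8·8 = 63; e = 63.6 − 63 = 0.6
x=10: ŷ = -1 + 8·10 = 79; e = 76.6 − 79 = -2.4
x=12: ŷ = -1 + 8·12 = 95; e = 93.6 − 95 = -1.4
x=14: ŷ = -1 + 8·14 = 111; e = 113.1 − 111 = 2.1
SSE = 1.21 + 0.36 + 5.76 + 1.96 + 4.41 = 13.7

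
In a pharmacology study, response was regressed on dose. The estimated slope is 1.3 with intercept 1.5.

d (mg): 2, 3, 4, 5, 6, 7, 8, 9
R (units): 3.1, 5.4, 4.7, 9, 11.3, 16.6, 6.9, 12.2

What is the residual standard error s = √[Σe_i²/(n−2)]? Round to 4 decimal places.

d=2: ŷ = 1.5 + 1.3·2 = 4.1; e = 3.1 − 4.1 = -1
d=3: ŷ = 1.5 + 1.3·3 = 5.4; e = 5.4 − 5.4 = 0
d=4: ŷ = 1.5 + 1.3·4 = 6.7; e = 4.7 − 6.7 = -2
d=5: ŷ = 1.5 + 1.3·5 = 8; e = 9 − 8 = 1
d=6: ŷ = 1.5 + 1.3·6 = 9.3; e = 11.3 − 9.3 = 2
d=7: ŷ = 1.5 + 1.3·7 = 10.6; e = 16.6 − 10.6 = 6
d=8: ŷ = 1.5 + 1.3·8 = 11.9; e = 6.9 − 11.9 = -5
d=9: ŷ = 1.5 + 1.3·9 = 13.2; e = 12.2 − 13.2 = -1
SSE = 1 + 0 + 4 + 1 + 4 + 36 + 25 + 1 = 72
s = √(72/6) = √12 ≈ 3.4641

s = 3.4641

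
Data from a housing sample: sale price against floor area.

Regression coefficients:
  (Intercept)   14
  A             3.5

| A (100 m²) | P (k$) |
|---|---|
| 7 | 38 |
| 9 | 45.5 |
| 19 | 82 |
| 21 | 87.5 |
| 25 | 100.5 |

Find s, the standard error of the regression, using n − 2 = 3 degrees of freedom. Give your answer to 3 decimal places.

A=7: P̂ = 14 + 3.5·7 = 38.5; r = 38 − 38.5 = -0.5
A=9: P̂ = 14 + 3.5·9 = 45.5; r = 45.5 − 45.5 = 0
A=19: P̂ = 14 + 3.5·19 = 80.5; r = 82 − 80.5 = 1.5
A=21: P̂ = 14 + 3.5·21 = 87.5; r = 87.5 − 87.5 = 0
A=25: P̂ = 14 + 3.5·25 = 101.5; r = 100.5 − 101.5 = -1
SSE = 0.25 + 0 + 2.25 + 0 + 1 = 3.5
s = √(3.5/3) = √1.16667 ≈ 1.080

s = 1.080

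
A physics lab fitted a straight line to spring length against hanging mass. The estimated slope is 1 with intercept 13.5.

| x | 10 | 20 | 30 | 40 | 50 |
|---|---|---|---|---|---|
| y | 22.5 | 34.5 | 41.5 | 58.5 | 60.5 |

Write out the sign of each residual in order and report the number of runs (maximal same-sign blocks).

x=10: ŷ = 13.5 + 10 = 23.5; r = 22.5 − 23.5 = -1
x=20: ŷ = 13.5 + 20 = 33.5; r = 34.5 − 33.5 = 1
x=30: ŷ = 13.5 + 30 = 43.5; r = 41.5 − 43.5 = -2
x=40: ŷ = 13.5 + 40 = 53.5; r = 58.5 − 53.5 = 5
x=50: ŷ = 13.5 + 50 = 63.5; r = 60.5 − 63.5 = -3
Signs: − + − + −
Runs: −×1, +×1, −×1, +×1, −×1 → 5

5 runs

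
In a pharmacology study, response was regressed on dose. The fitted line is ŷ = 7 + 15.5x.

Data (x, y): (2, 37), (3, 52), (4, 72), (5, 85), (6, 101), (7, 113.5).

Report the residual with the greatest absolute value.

e = 3

x=2: ŷ = 7 + 15.5·2 = 38; e = 37 − 38 = -1
x=3: ŷ = 7 + 15.5·3 = 53.5; e = 52 − 53.5 = -1.5
x=4: ŷ = 7 + 15.5·4 = 69; e = 72 − 69 = 3
x=5: ŷ = 7 + 15.5·5 = 84.5; e = 85 − 84.5 = 0.5
x=6: ŷ = 7 + 15.5·6 = 100; e = 101 − 100 = 1
x=7: ŷ = 7 + 15.5·7 = 115.5; e = 113.5 − 115.5 = -2
Largest |e| is 3 at x = 4, residual 3.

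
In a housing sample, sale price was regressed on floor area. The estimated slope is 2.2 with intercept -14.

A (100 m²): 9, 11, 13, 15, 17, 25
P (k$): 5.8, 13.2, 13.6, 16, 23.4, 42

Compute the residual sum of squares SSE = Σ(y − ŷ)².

A=9: P̂ = -14 + 2.2·9 = 5.8; r = 5.8 − 5.8 = 0
A=11: P̂ = -14 + 2.2·11 = 10.2; r = 13.2 − 10.2 = 3
A=13: P̂ = -14 + 2.2·13 = 14.6; r = 13.6 − 14.6 = -1
A=15: P̂ = -14 + 2.2·15 = 19; r = 16 − 19 = -3
A=17: P̂ = -14 + 2.2·17 = 23.4; r = 23.4 − 23.4 = 0
A=25: P̂ = -14 + 2.2·25 = 41; r = 42 − 41 = 1
SSE = 0 + 9 + 1 + 9 + 0 + 1 = 20

SSE = 20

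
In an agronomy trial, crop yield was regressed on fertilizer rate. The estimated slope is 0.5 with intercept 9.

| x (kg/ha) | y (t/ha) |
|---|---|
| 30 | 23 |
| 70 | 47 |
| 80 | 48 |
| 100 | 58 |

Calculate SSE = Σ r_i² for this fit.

SSE = 12

x=30: ŷ = 9 + 0.5·30 = 24; r = 23 − 24 = -1
x=70: ŷ = 9 + 0.5·70 = 44; r = 47 − 44 = 3
x=80: ŷ = 9 + 0.5·80 = 49; r = 48 − 49 = -1
x=100: ŷ = 9 + 0.5·100 = 59; r = 58 − 59 = -1
SSE = 1 + 9 + 1 + 1 = 12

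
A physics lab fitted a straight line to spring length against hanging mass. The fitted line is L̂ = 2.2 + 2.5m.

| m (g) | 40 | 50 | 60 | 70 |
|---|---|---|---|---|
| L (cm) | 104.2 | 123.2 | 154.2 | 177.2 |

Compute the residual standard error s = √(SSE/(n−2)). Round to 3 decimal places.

s = 3.464

m=40: L̂ = 2.2 + 2.5·40 = 102.2; r = 104.2 − 102.2 = 2
m=50: L̂ = 2.2 + 2.5·50 = 127.2; r = 123.2 − 127.2 = -4
m=60: L̂ = 2.2 + 2.5·60 = 152.2; r = 154.2 − 152.2 = 2
m=70: L̂ = 2.2 + 2.5·70 = 177.2; r = 177.2 − 177.2 = 0
SSE = 4 + 16 + 4 + 0 = 24
s = √(24/2) = √12 ≈ 3.464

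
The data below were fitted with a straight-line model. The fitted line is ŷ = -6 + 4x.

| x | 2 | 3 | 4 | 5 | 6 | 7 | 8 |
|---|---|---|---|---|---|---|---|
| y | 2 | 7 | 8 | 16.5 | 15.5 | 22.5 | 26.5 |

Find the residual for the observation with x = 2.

ŷ = -6 + 4·2 = 2
e = 2 − 2 = 0

e = 0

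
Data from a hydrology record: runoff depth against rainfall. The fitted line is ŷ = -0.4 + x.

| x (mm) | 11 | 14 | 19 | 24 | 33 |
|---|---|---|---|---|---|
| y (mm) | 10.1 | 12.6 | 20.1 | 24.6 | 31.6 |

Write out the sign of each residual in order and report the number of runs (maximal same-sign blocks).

x=11: ŷ = -0.4 + 11 = 10.6; r = 10.1 − 10.6 = -0.5
x=14: ŷ = -0.4 + 14 = 13.6; r = 12.6 − 13.6 = -1
x=19: ŷ = -0.4 + 19 = 18.6; r = 20.1 − 18.6 = 1.5
x=24: ŷ = -0.4 + 24 = 23.6; r = 24.6 − 23.6 = 1
x=33: ŷ = -0.4 + 33 = 32.6; r = 31.6 − 32.6 = -1
Signs: − − + + −
Runs: −×2, +×2, −×1 → 3

3 runs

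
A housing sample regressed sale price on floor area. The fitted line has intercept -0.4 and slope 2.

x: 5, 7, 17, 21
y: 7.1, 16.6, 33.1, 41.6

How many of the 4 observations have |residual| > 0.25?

x=5: ŷ = -0.4 + 2·5 = 9.6; r = 7.1 − 9.6 = -2.5
x=7: ŷ = -0.4 + 2·7 = 13.6; r = 16.6 − 13.6 = 3
x=17: ŷ = -0.4 + 2·17 = 33.6; r = 33.1 − 33.6 = -0.5
x=21: ŷ = -0.4 + 2·21 = 41.6; r = 41.6 − 41.6 = 0
|r| > 0.25: x=5 (|r|=2.5), x=7 (|r|=3), x=17 (|r|=0.5) → 3

3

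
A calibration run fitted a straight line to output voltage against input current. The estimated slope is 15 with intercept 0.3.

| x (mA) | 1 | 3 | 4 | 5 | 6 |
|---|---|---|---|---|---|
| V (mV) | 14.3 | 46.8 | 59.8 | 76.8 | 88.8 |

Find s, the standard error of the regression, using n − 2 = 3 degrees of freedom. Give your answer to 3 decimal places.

x=1: V̂ = 0.3 + 15·1 = 15.3; e = 14.3 − 15.3 = -1
x=3: V̂ = 0.3 + 15·3 = 45.3; e = 46.8 − 45.3 = 1.5
x=4: V̂ = 0.3 + 15·4 = 60.3; e = 59.8 − 60.3 = -0.5
x=5: V̂ = 0.3 + 15·5 = 75.3; e = 76.8 − 75.3 = 1.5
x=6: V̂ = 0.3 + 15·6 = 90.3; e = 88.8 − 90.3 = -1.5
SSE = 1 + 2.25 + 0.25 + 2.25 + 2.25 = 8
s = √(8/3) = √2.66667 ≈ 1.633

s = 1.633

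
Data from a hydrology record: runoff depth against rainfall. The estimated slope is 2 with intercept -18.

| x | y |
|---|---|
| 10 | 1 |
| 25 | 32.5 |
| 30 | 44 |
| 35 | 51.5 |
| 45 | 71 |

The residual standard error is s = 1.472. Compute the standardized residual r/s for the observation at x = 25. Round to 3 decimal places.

ŷ = -18 + 2·25 = 32
r = 32.5 − 32 = 0.5
r/s = 0.5 / 1.472 = 0.340

0.340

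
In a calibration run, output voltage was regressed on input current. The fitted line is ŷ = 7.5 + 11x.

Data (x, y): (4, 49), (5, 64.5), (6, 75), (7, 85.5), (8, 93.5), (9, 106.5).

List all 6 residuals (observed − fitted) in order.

x=4: ŷ = 7.5 + 11·4 = 51.5; e = 49 − 51.5 = -2.5
x=5: ŷ = 7.5 + 11·5 = 62.5; e = 64.5 − 62.5 = 2
x=6: ŷ = 7.5 + 11·6 = 73.5; e = 75 − 73.5 = 1.5
x=7: ŷ = 7.5 + 11·7 = 84.5; e = 85.5 − 84.5 = 1
x=8: ŷ = 7.5 + 11·8 = 95.5; e = 93.5 − 95.5 = -2
x=9: ŷ = 7.5 + 11·9 = 106.5; e = 106.5 − 106.5 = 0

-2.5, 2, 1.5, 1, -2, 0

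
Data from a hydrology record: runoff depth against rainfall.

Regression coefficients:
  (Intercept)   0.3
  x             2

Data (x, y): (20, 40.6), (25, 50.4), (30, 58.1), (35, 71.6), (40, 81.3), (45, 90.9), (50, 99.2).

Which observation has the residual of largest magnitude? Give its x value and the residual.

x = 30, r = -2.2

x=20: ŷ = 0.3 + 2·20 = 40.3; r = 40.6 − 40.3 = 0.3
x=25: ŷ = 0.3 + 2·25 = 50.3; r = 50.4 − 50.3 = 0.1
x=30: ŷ = 0.3 + 2·30 = 60.3; r = 58.1 − 60.3 = -2.2
x=35: ŷ = 0.3 + 2·35 = 70.3; r = 71.6 − 70.3 = 1.3
x=40: ŷ = 0.3 + 2·40 = 80.3; r = 81.3 − 80.3 = 1
x=45: ŷ = 0.3 + 2·45 = 90.3; r = 90.9 − 90.3 = 0.6
x=50: ŷ = 0.3 + 2·50 = 100.3; r = 99.2 − 100.3 = -1.1
Largest |r| is 2.2 at x = 30, residual -2.2.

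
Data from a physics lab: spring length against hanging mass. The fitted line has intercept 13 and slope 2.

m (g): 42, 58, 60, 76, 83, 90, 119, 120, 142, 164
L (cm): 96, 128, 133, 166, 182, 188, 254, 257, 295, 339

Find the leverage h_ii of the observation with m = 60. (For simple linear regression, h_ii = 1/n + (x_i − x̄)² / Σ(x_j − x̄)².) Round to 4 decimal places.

h = 0.1889

m̄ = (42 + 58 + 60 + 76 + 83 + 90 + 119 + 120 + 142 + 164)/10 = 95.4
Σ(m − m̄)² = 2851.56 + 1398.76 + 1253.16 + 376.36 + 153.76 + 29.16 + 556.96 + 605.16 + 2171.56 + 4705.96 = 14102.4
h = 1/10 + (-35.4)²/14102.4 = 0.1 + 0.0888615 = 0.1889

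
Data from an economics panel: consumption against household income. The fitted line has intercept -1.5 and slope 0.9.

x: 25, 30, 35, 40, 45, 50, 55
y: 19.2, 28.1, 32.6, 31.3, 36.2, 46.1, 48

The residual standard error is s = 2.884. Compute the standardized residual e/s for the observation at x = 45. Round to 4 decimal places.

-0.9709

ŷ = -1.5 + 0.9·45 = 39
e = 36.2 − 39 = -2.8
e/s = -2.8 / 2.884 = -0.9709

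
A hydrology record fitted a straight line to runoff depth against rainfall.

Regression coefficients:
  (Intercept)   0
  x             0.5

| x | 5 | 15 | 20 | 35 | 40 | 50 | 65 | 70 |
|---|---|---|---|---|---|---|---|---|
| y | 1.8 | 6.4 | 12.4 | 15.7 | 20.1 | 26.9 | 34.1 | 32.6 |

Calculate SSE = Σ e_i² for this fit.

x=5: ŷ = 0.5·5 = 2.5; e = 1.8 − 2.5 = -0.7
x=15: ŷ = 0.5·15 = 7.5; e = 6.4 − 7.5 = -1.1
x=20: ŷ = 0.5·20 = 10; e = 12.4 − 10 = 2.4
x=35: ŷ = 0.5·35 = 17.5; e = 15.7 − 17.5 = -1.8
x=40: ŷ = 0.5·40 = 20; e = 20.1 − 20 = 0.1
x=50: ŷ = 0.5·50 = 25; e = 26.9 − 25 = 1.9
x=65: ŷ = 0.5·65 = 32.5; e = 34.1 − 32.5 = 1.6
x=70: ŷ = 0.5·70 = 35; e = 32.6 − 35 = -2.4
SSE = 0.49 + 1.21 + 5.76 + 3.24 + 0.01 + 3.61 + 2.56 + 5.76 = 22.64

SSE = 22.64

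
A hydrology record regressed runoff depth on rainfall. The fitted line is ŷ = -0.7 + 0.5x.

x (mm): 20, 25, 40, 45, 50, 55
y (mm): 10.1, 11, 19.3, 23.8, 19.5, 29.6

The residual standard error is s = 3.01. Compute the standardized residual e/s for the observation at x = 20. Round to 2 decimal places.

0.27

ŷ = -0.7 + 0.5·20 = 9.3
e = 10.1 − 9.3 = 0.8
e/s = 0.8 / 3.01 = 0.27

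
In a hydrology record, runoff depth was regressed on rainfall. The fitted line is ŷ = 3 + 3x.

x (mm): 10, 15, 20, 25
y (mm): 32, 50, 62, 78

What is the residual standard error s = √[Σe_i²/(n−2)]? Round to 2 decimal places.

x=10: ŷ = 3 + 3·10 = 33; e = 32 − 33 = -1
x=15: ŷ = 3 + 3·15 = 48; e = 50 − 48 = 2
x=20: ŷ = 3 + 3·20 = 63; e = 62 − 63 = -1
x=25: ŷ = 3 + 3·25 = 78; e = 78 − 78 = 0
SSE = 1 + 4 + 1 + 0 = 6
s = √(6/2) = √3 ≈ 1.73

s = 1.73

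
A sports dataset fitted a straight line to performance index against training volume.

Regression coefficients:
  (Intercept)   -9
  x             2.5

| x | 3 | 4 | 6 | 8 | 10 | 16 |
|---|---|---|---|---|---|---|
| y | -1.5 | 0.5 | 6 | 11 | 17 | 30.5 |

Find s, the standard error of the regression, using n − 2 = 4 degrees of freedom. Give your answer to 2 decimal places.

x=3: ŷ = -9 + 2.5·3 = -1.5; r = -1.5 − (-1.5) = 0
x=4: ŷ = -9 + 2.5·4 = 1; r = 0.5 − 1 = -0.5
x=6: ŷ = -9 + 2.5·6 = 6; r = 6 − 6 = 0
x=8: ŷ = -9 + 2.5·8 = 11; r = 11 − 11 = 0
x=10: ŷ = -9 + 2.5·10 = 16; r = 17 − 16 = 1
x=16: ŷ = -9 + 2.5·16 = 31; r = 30.5 − 31 = -0.5
SSE = 0 + 0.25 + 0 + 0 + 1 + 0.25 = 1.5
s = √(1.5/4) = √0.375 ≈ 0.61

s = 0.61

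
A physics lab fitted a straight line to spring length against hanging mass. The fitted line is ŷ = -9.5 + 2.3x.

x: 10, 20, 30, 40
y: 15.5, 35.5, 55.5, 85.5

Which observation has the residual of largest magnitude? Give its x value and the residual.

x=10: ŷ = -9.5 + 2.3·10 = 13.5; e = 15.5 − 13.5 = 2
x=20: ŷ = -9.5 + 2.3·20 = 36.5; e = 35.5 − 36.5 = -1
x=30: ŷ = -9.5 + 2.3·30 = 59.5; e = 55.5 − 59.5 = -4
x=40: ŷ = -9.5 + 2.3·40 = 82.5; e = 85.5 − 82.5 = 3
Largest |e| is 4 at x = 30, residual -4.

x = 30, e = -4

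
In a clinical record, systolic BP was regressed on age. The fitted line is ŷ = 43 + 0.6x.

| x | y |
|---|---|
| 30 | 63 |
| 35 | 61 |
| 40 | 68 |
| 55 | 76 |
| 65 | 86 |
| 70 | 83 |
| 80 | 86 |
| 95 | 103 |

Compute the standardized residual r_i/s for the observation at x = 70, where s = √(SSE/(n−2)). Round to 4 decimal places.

-0.5941

x=30: ŷ = 43 + 0.6·30 = 61; r = 63 − 61 = 2
x=35: ŷ = 43 + 0.6·35 = 64; r = 61 − 64 = -3
x=40: ŷ = 43 + 0.6·40 = 67; r = 68 − 67 = 1
x=55: ŷ = 43 + 0.6·55 = 76; r = 76 − 76 = 0
x=65: ŷ = 43 + 0.6·65 = 82; r = 86 − 82 = 4
x=70: ŷ = 43 + 0.6·70 = 85; r = 83 − 85 = -2
x=80: ŷ = 43 + 0.6·80 = 91; r = 86 − 91 = -5
x=95: ŷ = 43 + 0.6·95 = 100; r = 103 − 100 = 3
SSE = 4 + 9 + 1 + 0 + 16 + 4 + 25 + 9 = 68
s = √(68/6) = 3.3665
r/s = -2 / 3.3665 = -0.5941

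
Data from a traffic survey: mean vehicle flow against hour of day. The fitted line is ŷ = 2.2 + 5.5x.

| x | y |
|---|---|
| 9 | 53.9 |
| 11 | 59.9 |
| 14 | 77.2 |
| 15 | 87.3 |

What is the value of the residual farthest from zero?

e = -2.8

x=9: ŷ = 2.2 + 5.5·9 = 51.7; e = 53.9 − 51.7 = 2.2
x=11: ŷ = 2.2 + 5.5·11 = 62.7; e = 59.9 − 62.7 = -2.8
x=14: ŷ = 2.2 + 5.5·14 = 79.2; e = 77.2 − 79.2 = -2
x=15: ŷ = 2.2 + 5.5·15 = 84.7; e = 87.3 − 84.7 = 2.6
Largest |e| is 2.8 at x = 11, residual -2.8.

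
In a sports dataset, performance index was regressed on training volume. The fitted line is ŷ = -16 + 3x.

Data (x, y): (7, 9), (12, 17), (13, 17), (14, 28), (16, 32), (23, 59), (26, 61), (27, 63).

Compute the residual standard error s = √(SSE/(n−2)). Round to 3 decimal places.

s = 4.203

x=7: ŷ = -16 + 3·7 = 5; r = 9 − 5 = 4
x=12: ŷ = -16 + 3·12 = 20; r = 17 − 20 = -3
x=13: ŷ = -16 + 3·13 = 23; r = 17 − 23 = -6
x=14: ŷ = -16 + 3·14 = 26; r = 28 − 26 = 2
x=16: ŷ = -16 + 3·16 = 32; r = 32 − 32 = 0
x=23: ŷ = -16 + 3·23 = 53; r = 59 − 53 = 6
x=26: ŷ = -16 + 3·26 = 62; r = 61 − 62 = -1
x=27: ŷ = -16 + 3·27 = 65; r = 63 − 65 = -2
SSE = 16 + 9 + 36 + 4 + 0 + 36 + 1 + 4 = 106
s = √(106/6) = √17.6667 ≈ 4.203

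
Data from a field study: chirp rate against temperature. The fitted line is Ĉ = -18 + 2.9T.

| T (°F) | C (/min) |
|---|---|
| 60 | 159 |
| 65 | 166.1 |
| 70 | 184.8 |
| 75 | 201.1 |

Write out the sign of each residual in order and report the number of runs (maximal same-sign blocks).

T=60: Ĉ = -18 + 2.9·60 = 156; r = 159 − 156 = 3
T=65: Ĉ = -18 + 2.9·65 = 170.5; r = 166.1 − 170.5 = -4.4
T=70: Ĉ = -18 + 2.9·70 = 185; r = 184.8 − 185 = -0.2
T=75: Ĉ = -18 + 2.9·75 = 199.5; r = 201.1 − 199.5 = 1.6
Signs: + − − +
Runs: +×1, −×2, +×1 → 3

3 runs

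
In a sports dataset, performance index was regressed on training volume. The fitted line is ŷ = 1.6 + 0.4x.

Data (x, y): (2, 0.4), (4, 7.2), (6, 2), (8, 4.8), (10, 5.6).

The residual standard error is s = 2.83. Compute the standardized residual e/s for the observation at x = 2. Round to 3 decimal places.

ŷ = 1.6 + 0.4·2 = 2.4
e = 0.4 − 2.4 = -2
e/s = -2 / 2.83 = -0.707

-0.707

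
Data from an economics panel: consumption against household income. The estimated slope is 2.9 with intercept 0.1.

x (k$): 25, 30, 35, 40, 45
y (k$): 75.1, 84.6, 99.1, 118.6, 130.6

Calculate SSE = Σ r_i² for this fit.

SSE = 25

x=25: ŷ = 0.1 + 2.9·25 = 72.6; r = 75.1 − 72.6 = 2.5
x=30: ŷ = 0.1 + 2.9·30 = 87.1; r = 84.6 − 87.1 = -2.5
x=35: ŷ = 0.1 + 2.9·35 = 101.6; r = 99.1 − 101.6 = -2.5
x=40: ŷ = 0.1 + 2.9·40 = 116.1; r = 118.6 − 116.1 = 2.5
x=45: ŷ = 0.1 + 2.9·45 = 130.6; r = 130.6 − 130.6 = 0
SSE = 6.25 + 6.25 + 6.25 + 6.25 + 0 = 25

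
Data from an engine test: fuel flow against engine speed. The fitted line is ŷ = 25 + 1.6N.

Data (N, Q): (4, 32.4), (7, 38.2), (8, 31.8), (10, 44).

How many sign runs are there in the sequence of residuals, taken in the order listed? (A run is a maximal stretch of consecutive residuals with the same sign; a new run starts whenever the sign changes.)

3 runs

N=4: ŷ = 25 + 1.6·4 = 31.4; r = 32.4 − 31.4 = 1
N=7: ŷ = 25 + 1.6·7 = 36.2; r = 38.2 − 36.2 = 2
N=8: ŷ = 25 + 1.6·8 = 37.8; r = 31.8 − 37.8 = -6
N=10: ŷ = 25 + 1.6·10 = 41; r = 44 − 41 = 3
Signs: + + − +
Runs: +×2, −×1, +×1 → 3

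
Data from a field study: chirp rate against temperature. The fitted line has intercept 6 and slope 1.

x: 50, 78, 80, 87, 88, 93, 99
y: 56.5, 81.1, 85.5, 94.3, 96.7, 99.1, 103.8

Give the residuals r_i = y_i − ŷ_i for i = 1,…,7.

0.5, -2.9, -0.5, 1.3, 2.7, 0.1, -1.2

x=50: ŷ = 6 + 50 = 56; r = 56.5 − 56 = 0.5
x=78: ŷ = 6 + 78 = 84; r = 81.1 − 84 = -2.9
x=80: ŷ = 6 + 80 = 86; r = 85.5 − 86 = -0.5
x=87: ŷ = 6 + 87 = 93; r = 94.3 − 93 = 1.3
x=88: ŷ = 6 + 88 = 94; r = 96.7 − 94 = 2.7
x=93: ŷ = 6 + 93 = 99; r = 99.1 − 99 = 0.1
x=99: ŷ = 6 + 99 = 105; r = 103.8 − 105 = -1.2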